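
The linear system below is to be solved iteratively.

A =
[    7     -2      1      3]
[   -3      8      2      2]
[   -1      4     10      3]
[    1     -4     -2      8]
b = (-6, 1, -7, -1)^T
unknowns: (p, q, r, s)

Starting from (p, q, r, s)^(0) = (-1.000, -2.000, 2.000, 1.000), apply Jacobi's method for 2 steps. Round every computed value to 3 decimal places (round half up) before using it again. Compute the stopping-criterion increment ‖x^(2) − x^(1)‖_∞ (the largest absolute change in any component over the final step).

1.257

Iteration 1:
  p = (-6 - (-2)·-2.000 - (1)·2.000 - (3)·1.000) / (7) = -2.143
  q = (1 - (-3)·-1.000 - (2)·2.000 - (2)·1.000) / (8) = -1.000
  r = (-7 - (-1)·-1.000 - (4)·-2.000 - (3)·1.000) / (10) = -0.300
  s = (-1 - (1)·-1.000 - (-4)·-2.000 - (-2)·2.000) / (8) = -0.500
Iteration 2:
  p = (-6 - (-2)·-1.000 - (1)·-0.300 - (3)·-0.500) / (7) = -0.886
  q = (1 - (-3)·-2.143 - (2)·-0.300 - (2)·-0.500) / (8) = -0.479
  r = (-7 - (-1)·-2.143 - (4)·-1.000 - (3)·-0.500) / (10) = -0.364
  s = (-1 - (1)·-2.143 - (-4)·-1.000 - (-2)·-0.300) / (8) = -0.432
Change: (1.257, 0.521, -0.064, 0.068) → max |·| = 1.257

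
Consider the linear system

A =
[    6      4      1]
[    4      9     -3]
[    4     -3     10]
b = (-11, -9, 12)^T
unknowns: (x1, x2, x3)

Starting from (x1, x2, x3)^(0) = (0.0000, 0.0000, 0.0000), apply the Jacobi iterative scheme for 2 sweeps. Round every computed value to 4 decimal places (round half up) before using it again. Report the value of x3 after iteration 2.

Iteration 1:
  x1 = (-11 - (4)·0.0000 - (1)·0.0000) / (6) = -1.8333
  x2 = (-9 - (4)·0.0000 - (-3)·0.0000) / (9) = -1.0000
  x3 = (12 - (4)·0.0000 - (-3)·0.0000) / (10) = 1.2000
Iteration 2:
  x1 = (-11 - (4)·-1.0000 - (1)·1.2000) / (6) = -1.3667
  x2 = (-9 - (4)·-1.8333 - (-3)·1.2000) / (9) = 0.2148
  x3 = (12 - (4)·-1.8333 - (-3)·-1.0000) / (10) = 1.6333

1.6333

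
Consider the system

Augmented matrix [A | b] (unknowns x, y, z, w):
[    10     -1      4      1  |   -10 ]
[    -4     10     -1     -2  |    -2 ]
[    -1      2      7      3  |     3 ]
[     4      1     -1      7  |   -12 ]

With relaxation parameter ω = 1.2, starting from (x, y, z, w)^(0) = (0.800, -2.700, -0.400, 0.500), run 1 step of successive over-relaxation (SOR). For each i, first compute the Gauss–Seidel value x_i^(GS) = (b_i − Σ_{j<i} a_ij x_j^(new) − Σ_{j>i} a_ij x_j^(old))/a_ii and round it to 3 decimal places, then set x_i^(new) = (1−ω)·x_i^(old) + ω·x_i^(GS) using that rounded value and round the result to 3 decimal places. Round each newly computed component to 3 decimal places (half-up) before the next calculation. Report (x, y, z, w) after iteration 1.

Iteration 1:
  x: GS value = (-10 - (-1)·-2.700 - (4)·-0.400 - (1)·0.500) / (10) = -1.160;  x ← (1−ω)·0.800 + ω·-1.160 = -1.552
  y: GS value = (-2 - (-4)·-1.552 - (-1)·-0.400 - (-2)·0.500) / (10) = -0.761;  y ← (1−ω)·-2.700 + ω·-0.761 = -0.373
  z: GS value = (3 - (-1)·-1.552 - (2)·-0.373 - (3)·0.500) / (7) = 0.099;  z ← (1−ω)·-0.400 + ω·0.099 = 0.199
  w: GS value = (-12 - (4)·-1.552 - (1)·-0.373 - (-1)·0.199) / (7) = -0.746;  w ← (1−ω)·0.500 + ω·-0.746 = -0.995

(-1.552, -0.373, 0.199, -0.995)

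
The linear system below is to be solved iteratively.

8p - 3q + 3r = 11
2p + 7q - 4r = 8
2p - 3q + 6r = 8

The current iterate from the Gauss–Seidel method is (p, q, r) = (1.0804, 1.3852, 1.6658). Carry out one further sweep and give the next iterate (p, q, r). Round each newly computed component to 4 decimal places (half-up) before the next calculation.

(1.2698, 1.7319, 1.7760)

One sweep:
  p = (11 - (-3)·1.3852 - (3)·1.6658) / (8) = 1.2698
  q = (8 - (2)·1.2698 - (-4)·1.6658) / (7) = 1.7319
  r = (8 - (2)·1.2698 - (-3)·1.7319) / (6) = 1.7760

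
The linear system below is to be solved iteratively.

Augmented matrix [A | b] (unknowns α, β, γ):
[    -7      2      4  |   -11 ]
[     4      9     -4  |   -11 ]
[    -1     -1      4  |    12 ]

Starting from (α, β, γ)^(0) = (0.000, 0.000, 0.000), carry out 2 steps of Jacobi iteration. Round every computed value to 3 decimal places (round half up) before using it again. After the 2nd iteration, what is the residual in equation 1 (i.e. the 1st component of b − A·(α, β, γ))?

Iteration 1:
  α = (-11 - (2)·0.000 - (4)·0.000) / (-7) = 1.571
  β = (-11 - (4)·0.000 - (-4)·0.000) / (9) = -1.222
  γ = (12 - (-1)·0.000 - (-1)·0.000) / (4) = 3.000
Iteration 2:
  α = (-11 - (2)·-1.222 - (4)·3.000) / (-7) = 2.937
  β = (-11 - (4)·1.571 - (-4)·3.000) / (9) = -0.587
  γ = (12 - (-1)·1.571 - (-1)·-1.222) / (4) = 3.087
Residual b − A·x = (-1.615, -5.117, 2.002)

-1.615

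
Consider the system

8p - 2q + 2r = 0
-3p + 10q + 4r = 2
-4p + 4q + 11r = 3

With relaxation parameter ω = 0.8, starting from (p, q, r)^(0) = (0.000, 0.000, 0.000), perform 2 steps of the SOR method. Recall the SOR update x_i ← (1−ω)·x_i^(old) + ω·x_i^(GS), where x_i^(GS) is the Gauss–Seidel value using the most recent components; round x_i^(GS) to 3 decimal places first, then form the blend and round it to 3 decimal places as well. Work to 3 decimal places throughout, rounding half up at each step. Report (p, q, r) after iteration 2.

(-0.002, 0.137, 0.212)

Iteration 1:
  p: GS value = (0 - (-2)·0.000 - (2)·0.000) / (8) = 0.000;  p ← (1−ω)·0.000 + ω·0.000 = 0.000
  q: GS value = (2 - (-3)·0.000 - (4)·0.000) / (10) = 0.200;  q ← (1−ω)·0.000 + ω·0.200 = 0.160
  r: GS value = (3 - (-4)·0.000 - (4)·0.160) / (11) = 0.215;  r ← (1−ω)·0.000 + ω·0.215 = 0.172
Iteration 2:
  p: GS value = (0 - (-2)·0.160 - (2)·0.172) / (8) = -0.003;  p ← (1−ω)·0.000 + ω·-0.003 = -0.002
  q: GS value = (2 - (-3)·-0.002 - (4)·0.172) / (10) = 0.131;  q ← (1−ω)·0.160 + ω·0.131 = 0.137
  r: GS value = (3 - (-4)·-0.002 - (4)·0.137) / (11) = 0.222;  r ← (1−ω)·0.172 + ω·0.222 = 0.212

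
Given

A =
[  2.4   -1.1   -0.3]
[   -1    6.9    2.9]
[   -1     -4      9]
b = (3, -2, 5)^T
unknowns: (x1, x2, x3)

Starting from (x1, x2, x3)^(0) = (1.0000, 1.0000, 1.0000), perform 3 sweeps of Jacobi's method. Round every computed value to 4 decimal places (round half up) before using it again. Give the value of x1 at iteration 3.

1.0884

Iteration 1:
  x1 = (3 - (-1.1)·1.0000 - (-0.3)·1.0000) / (2.4) = 1.8333
  x2 = (-2 - (-1)·1.0000 - (2.9)·1.0000) / (6.9) = -0.5652
  x3 = (5 - (-1)·1.0000 - (-4)·1.0000) / (9) = 1.1111
Iteration 2:
  x1 = (3 - (-1.1)·-0.5652 - (-0.3)·1.1111) / (2.4) = 1.1298
  x2 = (-2 - (-1)·1.8333 - (2.9)·1.1111) / (6.9) = -0.4911
  x3 = (5 - (-1)·1.8333 - (-4)·-0.5652) / (9) = 0.5081
Iteration 3:
  x1 = (3 - (-1.1)·-0.4911 - (-0.3)·0.5081) / (2.4) = 1.0884
  x2 = (-2 - (-1)·1.1298 - (2.9)·0.5081) / (6.9) = -0.3397
  x3 = (5 - (-1)·1.1298 - (-4)·-0.4911) / (9) = 0.4628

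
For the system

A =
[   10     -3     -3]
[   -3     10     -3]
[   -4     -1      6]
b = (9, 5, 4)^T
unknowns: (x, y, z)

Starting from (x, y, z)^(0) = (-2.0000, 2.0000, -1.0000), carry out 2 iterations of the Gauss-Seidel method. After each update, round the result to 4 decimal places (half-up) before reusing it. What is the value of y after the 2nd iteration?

1.4288

Iteration 1:
  x = (9 - (-3)·2.0000 - (-3)·-1.0000) / (10) = 1.2000
  y = (5 - (-3)·1.2000 - (-3)·-1.0000) / (10) = 0.5600
  z = (4 - (-4)·1.2000 - (-1)·0.5600) / (6) = 1.5600
Iteration 2:
  x = (9 - (-3)·0.5600 - (-3)·1.5600) / (10) = 1.5360
  y = (5 - (-3)·1.5360 - (-3)·1.5600) / (10) = 1.4288
  z = (4 - (-4)·1.5360 - (-1)·1.4288) / (6) = 1.9288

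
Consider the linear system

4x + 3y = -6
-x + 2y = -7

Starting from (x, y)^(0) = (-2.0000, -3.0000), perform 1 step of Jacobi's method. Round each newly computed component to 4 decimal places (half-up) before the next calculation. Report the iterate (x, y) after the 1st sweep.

(0.7500, -4.5000)

Iteration 1:
  x = (-6 - (3)·-3.0000) / (4) = 0.7500
  y = (-7 - (-1)·-2.0000) / (2) = -4.5000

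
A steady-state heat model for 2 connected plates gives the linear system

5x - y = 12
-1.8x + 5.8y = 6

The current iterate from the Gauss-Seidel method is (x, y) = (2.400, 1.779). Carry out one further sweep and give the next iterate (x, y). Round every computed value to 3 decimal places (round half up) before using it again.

One sweep:
  x = (12 - (-1)·1.779) / (5) = 2.756
  y = (6 - (-1.8)·2.756) / (5.8) = 1.890

(2.756, 1.890)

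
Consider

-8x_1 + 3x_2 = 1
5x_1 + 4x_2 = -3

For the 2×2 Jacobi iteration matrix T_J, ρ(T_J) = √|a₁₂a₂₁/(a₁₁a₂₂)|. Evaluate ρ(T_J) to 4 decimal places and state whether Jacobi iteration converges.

a₁₂a₂₁/(a₁₁a₂₂) = (3)·(5) / ((-8)·(4)) = -0.468750
ρ = √|-0.468750| = √0.468750 = 0.6847
ρ < 1, so Jacobi converges

0.6847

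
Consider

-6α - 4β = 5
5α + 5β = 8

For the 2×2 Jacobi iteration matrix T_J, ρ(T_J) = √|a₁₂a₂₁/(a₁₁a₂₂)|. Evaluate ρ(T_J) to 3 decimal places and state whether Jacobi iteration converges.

a₁₂a₂₁/(a₁₁a₂₂) = (-4)·(5) / ((-6)·(5)) = 0.666667
ρ = √|0.666667| = √0.666667 = 0.816
ρ < 1, so Jacobi converges

0.816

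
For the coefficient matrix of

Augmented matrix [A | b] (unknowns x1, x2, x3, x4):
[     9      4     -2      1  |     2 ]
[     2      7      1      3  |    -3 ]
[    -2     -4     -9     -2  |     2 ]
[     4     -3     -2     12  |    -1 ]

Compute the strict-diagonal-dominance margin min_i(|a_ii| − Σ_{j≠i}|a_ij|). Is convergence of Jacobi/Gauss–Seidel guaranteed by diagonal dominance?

row 1: |9| − (4+2+1) = 2
row 2: |7| − (2+1+3) = 1
row 3: |-9| − (2+4+2) = 1
row 4: |12| − (4+3+2) = 3
minimum over rows = 1 → strictly diagonally dominant (convergence guaranteed)

1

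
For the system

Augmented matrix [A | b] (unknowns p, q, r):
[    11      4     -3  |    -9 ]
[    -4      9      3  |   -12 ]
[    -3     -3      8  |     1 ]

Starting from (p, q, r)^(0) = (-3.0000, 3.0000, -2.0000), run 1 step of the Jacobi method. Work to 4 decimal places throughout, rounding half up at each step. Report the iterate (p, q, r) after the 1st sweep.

(-2.4545, -2.0000, 0.1250)

Iteration 1:
  p = (-9 - (4)·3.0000 - (-3)·-2.0000) / (11) = -2.4545
  q = (-12 - (-4)·-3.0000 - (3)·-2.0000) / (9) = -2.0000
  r = (1 - (-3)·-3.0000 - (-3)·3.0000) / (8) = 0.1250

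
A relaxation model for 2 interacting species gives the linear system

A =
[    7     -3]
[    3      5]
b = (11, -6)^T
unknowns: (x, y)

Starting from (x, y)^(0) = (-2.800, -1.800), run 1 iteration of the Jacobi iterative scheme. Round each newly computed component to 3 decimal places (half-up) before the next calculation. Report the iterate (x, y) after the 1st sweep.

Iteration 1:
  x = (11 - (-3)·-1.800) / (7) = 0.800
  y = (-6 - (3)·-2.800) / (5) = 0.480

(0.800, 0.480)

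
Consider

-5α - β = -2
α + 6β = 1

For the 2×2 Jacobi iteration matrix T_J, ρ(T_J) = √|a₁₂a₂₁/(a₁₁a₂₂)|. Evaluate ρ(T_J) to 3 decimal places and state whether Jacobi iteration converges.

a₁₂a₂₁/(a₁₁a₂₂) = (-1)·(1) / ((-5)·(6)) = 0.033333
ρ = √|0.033333| = √0.033333 = 0.183
ρ < 1, so Jacobi converges

0.183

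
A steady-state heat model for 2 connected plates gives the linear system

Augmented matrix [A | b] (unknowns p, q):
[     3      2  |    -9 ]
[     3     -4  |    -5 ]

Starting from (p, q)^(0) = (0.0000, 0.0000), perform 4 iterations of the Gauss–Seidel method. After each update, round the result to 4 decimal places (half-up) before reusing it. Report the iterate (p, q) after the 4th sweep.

Iteration 1:
  p = (-9 - (2)·0.0000) / (3) = -3.0000
  q = (-5 - (3)·-3.0000) / (-4) = -1.0000
Iteration 2:
  p = (-9 - (2)·-1.0000) / (3) = -2.3333
  q = (-5 - (3)·-2.3333) / (-4) = -0.5000
Iteration 3:
  p = (-9 - (2)·-0.5000) / (3) = -2.6667
  q = (-5 - (3)·-2.6667) / (-4) = -0.7500
Iteration 4:
  p = (-9 - (2)·-0.7500) / (3) = -2.5000
  q = (-5 - (3)·-2.5000) / (-4) = -0.6250

(-2.5000, -0.6250)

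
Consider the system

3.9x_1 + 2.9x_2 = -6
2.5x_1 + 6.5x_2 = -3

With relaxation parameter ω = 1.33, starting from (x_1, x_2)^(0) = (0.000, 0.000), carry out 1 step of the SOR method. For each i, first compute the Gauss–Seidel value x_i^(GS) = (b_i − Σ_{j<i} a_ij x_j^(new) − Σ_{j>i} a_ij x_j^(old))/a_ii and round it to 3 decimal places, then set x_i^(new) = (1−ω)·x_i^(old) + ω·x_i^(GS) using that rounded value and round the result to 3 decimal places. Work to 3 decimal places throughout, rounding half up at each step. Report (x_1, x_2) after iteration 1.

Iteration 1:
  x_1: GS value = (-6 - (2.9)·0.000) / (3.9) = -1.538;  x_1 ← (1−ω)·0.000 + ω·-1.538 = -2.046
  x_2: GS value = (-3 - (2.5)·-2.046) / (6.5) = 0.325;  x_2 ← (1−ω)·0.000 + ω·0.325 = 0.432

(-2.046, 0.432)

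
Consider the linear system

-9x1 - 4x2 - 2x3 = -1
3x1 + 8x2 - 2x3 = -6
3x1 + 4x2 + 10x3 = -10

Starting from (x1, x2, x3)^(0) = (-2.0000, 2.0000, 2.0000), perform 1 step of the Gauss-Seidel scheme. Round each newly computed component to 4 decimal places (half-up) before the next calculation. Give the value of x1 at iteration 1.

-1.2222

Iteration 1:
  x1 = (-1 - (-4)·2.0000 - (-2)·2.0000) / (-9) = -1.2222
  x2 = (-6 - (3)·-1.2222 - (-2)·2.0000) / (8) = 0.2083
  x3 = (-10 - (3)·-1.2222 - (4)·0.2083) / (10) = -0.7167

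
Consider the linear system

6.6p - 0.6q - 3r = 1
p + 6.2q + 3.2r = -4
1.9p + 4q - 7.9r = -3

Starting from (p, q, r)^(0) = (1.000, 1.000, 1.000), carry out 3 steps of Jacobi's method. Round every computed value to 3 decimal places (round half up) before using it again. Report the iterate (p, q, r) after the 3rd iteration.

(-0.026, -0.670, -0.167)

Iteration 1:
  p = (1 - (-0.6)·1.000 - (-3)·1.000) / (6.6) = 0.697
  q = (-4 - (1)·1.000 - (3.2)·1.000) / (6.2) = -1.323
  r = (-3 - (1.9)·1.000 - (4)·1.000) / (-7.9) = 1.127
Iteration 2:
  p = (1 - (-0.6)·-1.323 - (-3)·1.127) / (6.6) = 0.544
  q = (-4 - (1)·0.697 - (3.2)·1.127) / (6.2) = -1.339
  r = (-3 - (1.9)·0.697 - (4)·-1.323) / (-7.9) = -0.122
Iteration 3:
  p = (1 - (-0.6)·-1.339 - (-3)·-0.122) / (6.6) = -0.026
  q = (-4 - (1)·0.544 - (3.2)·-0.122) / (6.2) = -0.670
  r = (-3 - (1.9)·0.544 - (4)·-1.339) / (-7.9) = -0.167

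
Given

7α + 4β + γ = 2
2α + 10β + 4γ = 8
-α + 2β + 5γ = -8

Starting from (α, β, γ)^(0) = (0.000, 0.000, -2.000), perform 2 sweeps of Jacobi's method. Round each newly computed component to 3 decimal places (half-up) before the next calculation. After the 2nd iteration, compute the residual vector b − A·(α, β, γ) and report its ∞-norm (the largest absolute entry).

Iteration 1:
  α = (2 - (4)·0.000 - (1)·-2.000) / (7) = 0.571
  β = (8 - (2)·0.000 - (4)·-2.000) / (10) = 1.600
  γ = (-8 - (-1)·0.000 - (2)·0.000) / (5) = -1.600
Iteration 2:
  α = (2 - (4)·1.600 - (1)·-1.600) / (7) = -0.400
  β = (8 - (2)·0.571 - (4)·-1.600) / (10) = 1.326
  γ = (-8 - (-1)·0.571 - (2)·1.600) / (5) = -2.126
Residual b − A·x = (1.622, 4.044, -0.422); ∞-norm = 4.044

4.044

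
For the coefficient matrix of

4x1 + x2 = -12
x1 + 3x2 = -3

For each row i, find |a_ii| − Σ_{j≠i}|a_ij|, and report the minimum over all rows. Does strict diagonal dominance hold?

row 1: |4| − (1) = 3
row 2: |3| − (1) = 2
minimum over rows = 2 → strictly diagonally dominant (convergence guaranteed)

2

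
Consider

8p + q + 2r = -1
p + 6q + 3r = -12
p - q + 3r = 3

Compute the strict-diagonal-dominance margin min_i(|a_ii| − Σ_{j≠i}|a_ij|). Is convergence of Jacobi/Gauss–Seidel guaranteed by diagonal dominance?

1

row 1: |8| − (1+2) = 5
row 2: |6| − (1+3) = 2
row 3: |3| − (1+1) = 1
minimum over rows = 1 → strictly diagonally dominant (convergence guaranteed)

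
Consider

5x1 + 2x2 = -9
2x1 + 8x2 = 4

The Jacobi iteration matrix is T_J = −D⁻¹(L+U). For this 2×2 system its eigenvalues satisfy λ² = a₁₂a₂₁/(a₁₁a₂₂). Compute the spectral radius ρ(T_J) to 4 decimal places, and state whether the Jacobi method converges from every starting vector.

a₁₂a₂₁/(a₁₁a₂₂) = (2)·(2) / ((5)·(8)) = 0.100000
ρ = √|0.100000| = √0.100000 = 0.3162
ρ < 1, so Jacobi converges

0.3162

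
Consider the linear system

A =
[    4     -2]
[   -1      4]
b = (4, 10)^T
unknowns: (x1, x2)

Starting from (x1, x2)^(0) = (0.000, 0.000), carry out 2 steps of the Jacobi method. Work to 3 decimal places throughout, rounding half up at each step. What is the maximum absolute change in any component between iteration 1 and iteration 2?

Iteration 1:
  x1 = (4 - (-2)·0.000) / (4) = 1.000
  x2 = (10 - (-1)·0.000) / (4) = 2.500
Iteration 2:
  x1 = (4 - (-2)·2.500) / (4) = 2.250
  x2 = (10 - (-1)·1.000) / (4) = 2.750
Change: (1.250, 0.250) → max |·| = 1.250

1.250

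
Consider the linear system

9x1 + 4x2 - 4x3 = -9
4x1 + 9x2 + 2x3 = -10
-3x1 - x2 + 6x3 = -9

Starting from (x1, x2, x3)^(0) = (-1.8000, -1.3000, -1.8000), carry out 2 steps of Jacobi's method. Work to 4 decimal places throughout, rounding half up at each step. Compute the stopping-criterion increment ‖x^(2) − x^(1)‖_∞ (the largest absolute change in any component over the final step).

Iteration 1:
  x1 = (-9 - (4)·-1.3000 - (-4)·-1.8000) / (9) = -1.2222
  x2 = (-10 - (4)·-1.8000 - (2)·-1.8000) / (9) = 0.0889
  x3 = (-9 - (-3)·-1.8000 - (-1)·-1.3000) / (6) = -2.6167
Iteration 2:
  x1 = (-9 - (4)·0.0889 - (-4)·-2.6167) / (9) = -2.2025
  x2 = (-10 - (4)·-1.2222 - (2)·-2.6167) / (9) = 0.0136
  x3 = (-9 - (-3)·-1.2222 - (-1)·0.0889) / (6) = -2.0963
Change: (-0.9803, -0.0753, 0.5204) → max |·| = 0.9803

0.9803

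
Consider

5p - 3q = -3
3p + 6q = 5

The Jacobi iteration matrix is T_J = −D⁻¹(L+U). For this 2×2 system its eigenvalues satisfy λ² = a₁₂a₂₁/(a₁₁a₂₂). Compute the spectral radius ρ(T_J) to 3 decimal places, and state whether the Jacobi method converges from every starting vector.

a₁₂a₂₁/(a₁₁a₂₂) = (-3)·(3) / ((5)·(6)) = -0.300000
ρ = √|-0.300000| = √0.300000 = 0.548
ρ < 1, so Jacobi converges

0.548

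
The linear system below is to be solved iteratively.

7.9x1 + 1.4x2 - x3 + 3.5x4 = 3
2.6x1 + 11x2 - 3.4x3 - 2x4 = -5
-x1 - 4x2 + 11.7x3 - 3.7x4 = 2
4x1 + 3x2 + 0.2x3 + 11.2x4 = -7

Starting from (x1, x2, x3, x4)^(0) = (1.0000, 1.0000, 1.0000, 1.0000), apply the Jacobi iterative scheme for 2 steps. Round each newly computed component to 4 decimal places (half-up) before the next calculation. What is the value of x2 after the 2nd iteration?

Iteration 1:
  x1 = (3 - (1.4)·1.0000 - (-1)·1.0000 - (3.5)·1.0000) / (7.9) = -0.1139
  x2 = (-5 - (2.6)·1.0000 - (-3.4)·1.0000 - (-2)·1.0000) / (11) = -0.2000
  x3 = (2 - (-1)·1.0000 - (-4)·1.0000 - (-3.7)·1.0000) / (11.7) = 0.9145
  x4 = (-7 - (4)·1.0000 - (3)·1.0000 - (0.2)·1.0000) / (11.2) = -1.2679
Iteration 2:
  x1 = (3 - (1.4)·-0.2000 - (-1)·0.9145 - (3.5)·-1.2679) / (7.9) = 1.0927
  x2 = (-5 - (2.6)·-0.1139 - (-3.4)·0.9145 - (-2)·-1.2679) / (11) = -0.3755
  x3 = (2 - (-1)·-0.1139 - (-4)·-0.2000 - (-3.7)·-1.2679) / (11.7) = -0.3081
  x4 = (-7 - (4)·-0.1139 - (3)·-0.2000 - (0.2)·0.9145) / (11.2) = -0.5471

-0.3755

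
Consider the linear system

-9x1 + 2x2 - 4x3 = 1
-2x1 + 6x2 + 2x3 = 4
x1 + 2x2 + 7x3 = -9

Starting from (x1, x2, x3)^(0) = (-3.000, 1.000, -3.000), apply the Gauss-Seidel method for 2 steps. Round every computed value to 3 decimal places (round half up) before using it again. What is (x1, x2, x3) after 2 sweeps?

(1.302, 1.803, -1.987)

Iteration 1:
  x1 = (1 - (2)·1.000 - (-4)·-3.000) / (-9) = 1.444
  x2 = (4 - (-2)·1.444 - (2)·-3.000) / (6) = 2.148
  x3 = (-9 - (1)·1.444 - (2)·2.148) / (7) = -2.106
Iteration 2:
  x1 = (1 - (2)·2.148 - (-4)·-2.106) / (-9) = 1.302
  x2 = (4 - (-2)·1.302 - (2)·-2.106) / (6) = 1.803
  x3 = (-9 - (1)·1.302 - (2)·1.803) / (7) = -1.987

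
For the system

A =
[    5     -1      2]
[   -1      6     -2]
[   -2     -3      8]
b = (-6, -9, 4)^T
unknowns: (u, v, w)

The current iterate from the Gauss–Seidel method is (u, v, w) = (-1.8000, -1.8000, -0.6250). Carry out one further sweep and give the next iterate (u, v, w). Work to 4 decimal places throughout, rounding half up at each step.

(-1.3100, -1.9267, -0.5500)

One sweep:
  u = (-6 - (-1)·-1.8000 - (2)·-0.6250) / (5) = -1.3100
  v = (-9 - (-1)·-1.3100 - (-2)·-0.6250) / (6) = -1.9267
  w = (4 - (-2)·-1.3100 - (-3)·-1.9267) / (8) = -0.5500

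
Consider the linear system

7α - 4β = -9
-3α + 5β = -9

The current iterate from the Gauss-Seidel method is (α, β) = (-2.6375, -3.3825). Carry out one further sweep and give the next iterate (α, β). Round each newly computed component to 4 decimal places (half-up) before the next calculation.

One sweep:
  α = (-9 - (-4)·-3.3825) / (7) = -3.2186
  β = (-9 - (-3)·-3.2186) / (5) = -3.7312

(-3.2186, -3.7312)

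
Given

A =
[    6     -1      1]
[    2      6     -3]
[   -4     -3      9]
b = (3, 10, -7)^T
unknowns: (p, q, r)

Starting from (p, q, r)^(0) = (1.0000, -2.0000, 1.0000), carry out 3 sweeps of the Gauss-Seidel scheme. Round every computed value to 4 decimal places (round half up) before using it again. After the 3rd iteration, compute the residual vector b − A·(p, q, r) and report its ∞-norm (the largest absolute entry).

Iteration 1:
  p = (3 - (-1)·-2.0000 - (1)·1.0000) / (6) = 0.0000
  q = (10 - (2)·0.0000 - (-3)·1.0000) / (6) = 2.1667
  r = (-7 - (-4)·0.0000 - (-3)·2.1667) / (9) = -0.0555
Iteration 2:
  p = (3 - (-1)·2.1667 - (1)·-0.0555) / (6) = 0.8704
  q = (10 - (2)·0.8704 - (-3)·-0.0555) / (6) = 1.3488
  r = (-7 - (-4)·0.8704 - (-3)·1.3488) / (9) = 0.0587
Iteration 3:
  p = (3 - (-1)·1.3488 - (1)·0.0587) / (6) = 0.7150
  q = (10 - (2)·0.7150 - (-3)·0.0587) / (6) = 1.4577
  r = (-7 - (-4)·0.7150 - (-3)·1.4577) / (9) = 0.0259
Residual b − A·x = (0.1418, -0.0985, 0.0000); ∞-norm = 0.1418

0.1418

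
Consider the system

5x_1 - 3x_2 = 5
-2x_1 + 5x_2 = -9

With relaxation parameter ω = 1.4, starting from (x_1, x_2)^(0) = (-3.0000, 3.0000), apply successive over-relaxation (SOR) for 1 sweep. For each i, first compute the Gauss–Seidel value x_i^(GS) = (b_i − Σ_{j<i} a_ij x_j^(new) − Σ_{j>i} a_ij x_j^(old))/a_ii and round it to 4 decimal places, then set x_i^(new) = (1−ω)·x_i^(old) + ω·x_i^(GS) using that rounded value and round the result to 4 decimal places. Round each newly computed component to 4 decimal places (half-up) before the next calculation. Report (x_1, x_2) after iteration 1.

Iteration 1:
  x_1: GS value = (5 - (-3)·3.0000) / (5) = 2.8000;  x_1 ← (1−ω)·-3.0000 + ω·2.8000 = 5.1200
  x_2: GS value = (-9 - (-2)·5.1200) / (5) = 0.2480;  x_2 ← (1−ω)·3.0000 + ω·0.2480 = -0.8528

(5.1200, -0.8528)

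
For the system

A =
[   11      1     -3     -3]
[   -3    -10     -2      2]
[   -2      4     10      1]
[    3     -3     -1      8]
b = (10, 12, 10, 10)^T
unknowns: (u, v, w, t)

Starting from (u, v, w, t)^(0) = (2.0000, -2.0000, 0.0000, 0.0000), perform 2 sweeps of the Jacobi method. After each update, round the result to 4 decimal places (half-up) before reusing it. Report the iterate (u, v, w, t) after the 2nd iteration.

Iteration 1:
  u = (10 - (1)·-2.0000 - (-3)·0.0000 - (-3)·0.0000) / (11) = 1.0909
  v = (12 - (-3)·2.0000 - (-2)·0.0000 - (2)·0.0000) / (-10) = -1.8000
  w = (10 - (-2)·2.0000 - (4)·-2.0000 - (1)·0.0000) / (10) = 2.2000
  t = (10 - (3)·2.0000 - (-3)·-2.0000 - (-1)·0.0000) / (8) = -0.2500
Iteration 2:
  u = (10 - (1)·-1.8000 - (-3)·2.2000 - (-3)·-0.2500) / (11) = 1.6045
  v = (12 - (-3)·1.0909 - (-2)·2.2000 - (2)·-0.2500) / (-10) = -2.0173
  w = (10 - (-2)·1.0909 - (4)·-1.8000 - (1)·-0.2500) / (10) = 1.9632
  t = (10 - (3)·1.0909 - (-3)·-1.8000 - (-1)·2.2000) / (8) = 0.4409

(1.6045, -2.0173, 1.9632, 0.4409)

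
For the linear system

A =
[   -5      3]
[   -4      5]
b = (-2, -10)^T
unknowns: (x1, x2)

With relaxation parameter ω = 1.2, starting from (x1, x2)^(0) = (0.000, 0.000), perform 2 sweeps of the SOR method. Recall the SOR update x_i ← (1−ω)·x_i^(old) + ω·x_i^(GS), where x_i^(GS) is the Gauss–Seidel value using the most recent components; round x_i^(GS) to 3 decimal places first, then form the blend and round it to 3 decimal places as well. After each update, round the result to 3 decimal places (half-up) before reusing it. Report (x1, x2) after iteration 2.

Iteration 1:
  x1: GS value = (-2 - (3)·0.000) / (-5) = 0.400;  x1 ← (1−ω)·0.000 + ω·0.400 = 0.480
  x2: GS value = (-10 - (-4)·0.480) / (5) = -1.616;  x2 ← (1−ω)·0.000 + ω·-1.616 = -1.939
Iteration 2:
  x1: GS value = (-2 - (3)·-1.939) / (-5) = -0.763;  x1 ← (1−ω)·0.480 + ω·-0.763 = -1.012
  x2: GS value = (-10 - (-4)·-1.012) / (5) = -2.810;  x2 ← (1−ω)·-1.939 + ω·-2.810 = -2.984

(-1.012, -2.984)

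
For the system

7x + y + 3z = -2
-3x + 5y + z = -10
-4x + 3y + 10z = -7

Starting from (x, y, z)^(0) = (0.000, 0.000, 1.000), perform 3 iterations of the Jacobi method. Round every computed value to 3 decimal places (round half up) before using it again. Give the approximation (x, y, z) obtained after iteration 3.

(0.181, -1.737, 0.118)

Iteration 1:
  x = (-2 - (1)·0.000 - (3)·1.000) / (7) = -0.714
  y = (-10 - (-3)·0.000 - (1)·1.000) / (5) = -2.200
  z = (-7 - (-4)·0.000 - (3)·0.000) / (10) = -0.700
Iteration 2:
  x = (-2 - (1)·-2.200 - (3)·-0.700) / (7) = 0.329
  y = (-10 - (-3)·-0.714 - (1)·-0.700) / (5) = -2.288
  z = (-7 - (-4)·-0.714 - (3)·-2.200) / (10) = -0.326
Iteration 3:
  x = (-2 - (1)·-2.288 - (3)·-0.326) / (7) = 0.181
  y = (-10 - (-3)·0.329 - (1)·-0.326) / (5) = -1.737
  z = (-7 - (-4)·0.329 - (3)·-2.288) / (10) = 0.118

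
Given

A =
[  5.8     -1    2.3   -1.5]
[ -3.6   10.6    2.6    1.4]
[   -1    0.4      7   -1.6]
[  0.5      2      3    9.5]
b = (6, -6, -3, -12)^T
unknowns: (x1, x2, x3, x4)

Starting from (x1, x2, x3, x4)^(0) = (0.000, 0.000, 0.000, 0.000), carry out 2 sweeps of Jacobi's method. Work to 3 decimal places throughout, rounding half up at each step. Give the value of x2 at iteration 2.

Iteration 1:
  x1 = (6 - (-1)·0.000 - (2.3)·0.000 - (-1.5)·0.000) / (5.8) = 1.034
  x2 = (-6 - (-3.6)·0.000 - (2.6)·0.000 - (1.4)·0.000) / (10.6) = -0.566
  x3 = (-3 - (-1)·0.000 - (0.4)·0.000 - (-1.6)·0.000) / (7) = -0.429
  x4 = (-12 - (0.5)·0.000 - (2)·0.000 - (3)·0.000) / (9.5) = -1.263
Iteration 2:
  x1 = (6 - (-1)·-0.566 - (2.3)·-0.429 - (-1.5)·-1.263) / (5.8) = 0.780
  x2 = (-6 - (-3.6)·1.034 - (2.6)·-0.429 - (1.4)·-1.263) / (10.6) = 0.057
  x3 = (-3 - (-1)·1.034 - (0.4)·-0.566 - (-1.6)·-1.263) / (7) = -0.537
  x4 = (-12 - (0.5)·1.034 - (2)·-0.566 - (3)·-0.429) / (9.5) = -1.063

0.057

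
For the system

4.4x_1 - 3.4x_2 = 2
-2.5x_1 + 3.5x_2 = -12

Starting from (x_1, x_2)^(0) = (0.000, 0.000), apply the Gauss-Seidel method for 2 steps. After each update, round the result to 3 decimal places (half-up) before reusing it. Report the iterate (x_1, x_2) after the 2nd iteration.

Iteration 1:
  x_1 = (2 - (-3.4)·0.000) / (4.4) = 0.455
  x_2 = (-12 - (-2.5)·0.455) / (3.5) = -3.104
Iteration 2:
  x_1 = (2 - (-3.4)·-3.104) / (4.4) = -1.944
  x_2 = (-12 - (-2.5)·-1.944) / (3.5) = -4.817

(-1.944, -4.817)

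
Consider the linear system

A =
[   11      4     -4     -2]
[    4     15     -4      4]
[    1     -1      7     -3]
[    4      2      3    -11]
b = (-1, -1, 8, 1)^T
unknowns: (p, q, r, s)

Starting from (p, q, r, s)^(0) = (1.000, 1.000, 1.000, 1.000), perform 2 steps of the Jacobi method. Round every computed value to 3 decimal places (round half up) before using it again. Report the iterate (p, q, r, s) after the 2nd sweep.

(0.734, 0.134, 1.394, 0.310)

Iteration 1:
  p = (-1 - (4)·1.000 - (-4)·1.000 - (-2)·1.000) / (11) = 0.091
  q = (-1 - (4)·1.000 - (-4)·1.000 - (4)·1.000) / (15) = -0.333
  r = (8 - (1)·1.000 - (-1)·1.000 - (-3)·1.000) / (7) = 1.571
  s = (1 - (4)·1.000 - (2)·1.000 - (3)·1.000) / (-11) = 0.727
Iteration 2:
  p = (-1 - (4)·-0.333 - (-4)·1.571 - (-2)·0.727) / (11) = 0.734
  q = (-1 - (4)·0.091 - (-4)·1.571 - (4)·0.727) / (15) = 0.134
  r = (8 - (1)·0.091 - (-1)·-0.333 - (-3)·0.727) / (7) = 1.394
  s = (1 - (4)·0.091 - (2)·-0.333 - (3)·1.571) / (-11) = 0.310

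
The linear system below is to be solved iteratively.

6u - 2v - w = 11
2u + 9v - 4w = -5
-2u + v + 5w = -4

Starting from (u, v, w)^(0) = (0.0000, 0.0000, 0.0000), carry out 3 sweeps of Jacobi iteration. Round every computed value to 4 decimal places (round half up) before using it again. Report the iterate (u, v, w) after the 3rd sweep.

(1.4012, -0.8724, 0.0696)

Iteration 1:
  u = (11 - (-2)·0.0000 - (-1)·0.0000) / (6) = 1.8333
  v = (-5 - (2)·0.0000 - (-4)·0.0000) / (9) = -0.5556
  w = (-4 - (-2)·0.0000 - (1)·0.0000) / (5) = -0.8000
Iteration 2:
  u = (11 - (-2)·-0.5556 - (-1)·-0.8000) / (6) = 1.5148
  v = (-5 - (2)·1.8333 - (-4)·-0.8000) / (9) = -1.3185
  w = (-4 - (-2)·1.8333 - (1)·-0.5556) / (5) = 0.0444
Iteration 3:
  u = (11 - (-2)·-1.3185 - (-1)·0.0444) / (6) = 1.4012
  v = (-5 - (2)·1.5148 - (-4)·0.0444) / (9) = -0.8724
  w = (-4 - (-2)·1.5148 - (1)·-1.3185) / (5) = 0.0696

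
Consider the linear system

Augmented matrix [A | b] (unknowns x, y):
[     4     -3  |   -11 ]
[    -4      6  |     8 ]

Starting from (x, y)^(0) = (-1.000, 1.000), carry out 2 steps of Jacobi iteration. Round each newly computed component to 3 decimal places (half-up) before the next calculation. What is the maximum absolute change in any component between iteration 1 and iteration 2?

0.667

Iteration 1:
  x = (-11 - (-3)·1.000) / (4) = -2.000
  y = (8 - (-4)·-1.000) / (6) = 0.667
Iteration 2:
  x = (-11 - (-3)·0.667) / (4) = -2.250
  y = (8 - (-4)·-2.000) / (6) = 0.000
Change: (-0.250, -0.667) → max |·| = 0.667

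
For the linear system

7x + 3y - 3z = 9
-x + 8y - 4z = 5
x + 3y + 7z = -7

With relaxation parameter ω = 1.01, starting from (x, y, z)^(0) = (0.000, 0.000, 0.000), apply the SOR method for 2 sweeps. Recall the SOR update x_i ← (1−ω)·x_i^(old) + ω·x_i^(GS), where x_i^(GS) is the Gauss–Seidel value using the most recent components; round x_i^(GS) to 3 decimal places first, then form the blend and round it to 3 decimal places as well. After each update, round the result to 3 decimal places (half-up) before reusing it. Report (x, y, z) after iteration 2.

(0.275, -0.120, -0.982)

Iteration 1:
  x: GS value = (9 - (3)·0.000 - (-3)·0.000) / (7) = 1.286;  x ← (1−ω)·0.000 + ω·1.286 = 1.299
  y: GS value = (5 - (-1)·1.299 - (-4)·0.000) / (8) = 0.787;  y ← (1−ω)·0.000 + ω·0.787 = 0.795
  z: GS value = (-7 - (1)·1.299 - (3)·0.795) / (7) = -1.526;  z ← (1−ω)·0.000 + ω·-1.526 = -1.541
Iteration 2:
  x: GS value = (9 - (3)·0.795 - (-3)·-1.541) / (7) = 0.285;  x ← (1−ω)·1.299 + ω·0.285 = 0.275
  y: GS value = (5 - (-1)·0.275 - (-4)·-1.541) / (8) = -0.111;  y ← (1−ω)·0.795 + ω·-0.111 = -0.120
  z: GS value = (-7 - (1)·0.275 - (3)·-0.120) / (7) = -0.988;  z ← (1−ω)·-1.541 + ω·-0.988 = -0.982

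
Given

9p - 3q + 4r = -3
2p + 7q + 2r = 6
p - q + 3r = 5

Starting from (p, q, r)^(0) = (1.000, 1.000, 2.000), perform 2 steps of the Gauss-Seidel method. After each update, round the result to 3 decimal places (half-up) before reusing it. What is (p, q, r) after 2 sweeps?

Iteration 1:
  p = (-3 - (-3)·1.000 - (4)·2.000) / (9) = -0.889
  q = (6 - (2)·-0.889 - (2)·2.000) / (7) = 0.540
  r = (5 - (1)·-0.889 - (-1)·0.540) / (3) = 2.143
Iteration 2:
  p = (-3 - (-3)·0.540 - (4)·2.143) / (9) = -1.106
  q = (6 - (2)·-1.106 - (2)·2.143) / (7) = 0.561
  r = (5 - (1)·-1.106 - (-1)·0.561) / (3) = 2.222

(-1.106, 0.561, 2.222)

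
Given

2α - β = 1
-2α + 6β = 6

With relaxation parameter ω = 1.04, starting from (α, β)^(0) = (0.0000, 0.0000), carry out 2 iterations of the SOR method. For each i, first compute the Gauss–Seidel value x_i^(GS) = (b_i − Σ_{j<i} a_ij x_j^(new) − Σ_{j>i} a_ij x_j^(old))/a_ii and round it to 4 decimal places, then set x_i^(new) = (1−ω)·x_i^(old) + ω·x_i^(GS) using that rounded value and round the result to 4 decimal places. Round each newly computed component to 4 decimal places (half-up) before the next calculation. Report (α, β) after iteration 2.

Iteration 1:
  α: GS value = (1 - (-1)·0.0000) / (2) = 0.5000;  α ← (1−ω)·0.0000 + ω·0.5000 = 0.5200
  β: GS value = (6 - (-2)·0.5200) / (6) = 1.1733;  β ← (1−ω)·0.0000 + ω·1.1733 = 1.2202
Iteration 2:
  α: GS value = (1 - (-1)·1.2202) / (2) = 1.1101;  α ← (1−ω)·0.5200 + ω·1.1101 = 1.1337
  β: GS value = (6 - (-2)·1.1337) / (6) = 1.3779;  β ← (1−ω)·1.2202 + ω·1.3779 = 1.3842

(1.1337, 1.3842)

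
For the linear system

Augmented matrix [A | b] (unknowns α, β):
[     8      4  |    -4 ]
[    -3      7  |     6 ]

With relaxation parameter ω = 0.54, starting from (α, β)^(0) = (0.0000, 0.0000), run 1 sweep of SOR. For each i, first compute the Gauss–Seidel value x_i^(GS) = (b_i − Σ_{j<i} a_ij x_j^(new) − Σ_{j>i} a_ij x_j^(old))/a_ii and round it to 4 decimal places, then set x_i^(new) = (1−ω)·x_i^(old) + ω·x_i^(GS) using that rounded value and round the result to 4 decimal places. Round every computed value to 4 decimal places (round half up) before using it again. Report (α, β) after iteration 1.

Iteration 1:
  α: GS value = (-4 - (4)·0.0000) / (8) = -0.5000;  α ← (1−ω)·0.0000 + ω·-0.5000 = -0.2700
  β: GS value = (6 - (-3)·-0.2700) / (7) = 0.7414;  β ← (1−ω)·0.0000 + ω·0.7414 = 0.4004

(-0.2700, 0.4004)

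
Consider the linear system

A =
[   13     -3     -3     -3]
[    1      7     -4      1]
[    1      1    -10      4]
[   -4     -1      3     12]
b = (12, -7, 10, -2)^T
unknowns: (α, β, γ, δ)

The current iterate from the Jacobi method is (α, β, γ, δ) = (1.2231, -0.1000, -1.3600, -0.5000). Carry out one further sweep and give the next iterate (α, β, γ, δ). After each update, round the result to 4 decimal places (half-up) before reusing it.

(0.4708, -1.8804, -1.0877, 0.5727)

One sweep:
  α = (12 - (-3)·-0.1000 - (-3)·-1.3600 - (-3)·-0.5000) / (13) = 0.4708
  β = (-7 - (1)·1.2231 - (-4)·-1.3600 - (1)·-0.5000) / (7) = -1.8804
  γ = (10 - (1)·1.2231 - (1)·-0.1000 - (4)·-0.5000) / (-10) = -1.0877
  δ = (-2 - (-4)·1.2231 - (-1)·-0.1000 - (3)·-1.3600) / (12) = 0.5727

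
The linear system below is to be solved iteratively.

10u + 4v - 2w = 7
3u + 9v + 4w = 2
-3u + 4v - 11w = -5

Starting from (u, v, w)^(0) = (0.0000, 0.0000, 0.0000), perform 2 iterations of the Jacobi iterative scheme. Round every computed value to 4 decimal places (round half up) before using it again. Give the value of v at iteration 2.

-0.2131

Iteration 1:
  u = (7 - (4)·0.0000 - (-2)·0.0000) / (10) = 0.7000
  v = (2 - (3)·0.0000 - (4)·0.0000) / (9) = 0.2222
  w = (-5 - (-3)·0.0000 - (4)·0.0000) / (-11) = 0.4545
Iteration 2:
  u = (7 - (4)·0.2222 - (-2)·0.4545) / (10) = 0.7020
  v = (2 - (3)·0.7000 - (4)·0.4545) / (9) = -0.2131
  w = (-5 - (-3)·0.7000 - (4)·0.2222) / (-11) = 0.3444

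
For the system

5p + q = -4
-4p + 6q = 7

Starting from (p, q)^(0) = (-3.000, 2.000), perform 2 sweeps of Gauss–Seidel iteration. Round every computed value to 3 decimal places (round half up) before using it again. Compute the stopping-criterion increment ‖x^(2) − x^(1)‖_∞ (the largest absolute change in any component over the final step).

0.327

Iteration 1:
  p = (-4 - (1)·2.000) / (5) = -1.200
  q = (7 - (-4)·-1.200) / (6) = 0.367
Iteration 2:
  p = (-4 - (1)·0.367) / (5) = -0.873
  q = (7 - (-4)·-0.873) / (6) = 0.585
Change: (0.327, 0.218) → max |·| = 0.327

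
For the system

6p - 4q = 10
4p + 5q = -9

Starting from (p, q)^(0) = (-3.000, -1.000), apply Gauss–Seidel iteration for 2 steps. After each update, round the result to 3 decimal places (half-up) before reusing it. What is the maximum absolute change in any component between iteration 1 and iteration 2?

Iteration 1:
  p = (10 - (-4)·-1.000) / (6) = 1.000
  q = (-9 - (4)·1.000) / (5) = -2.600
Iteration 2:
  p = (10 - (-4)·-2.600) / (6) = -0.067
  q = (-9 - (4)·-0.067) / (5) = -1.746
Change: (-1.067, 0.854) → max |·| = 1.067

1.067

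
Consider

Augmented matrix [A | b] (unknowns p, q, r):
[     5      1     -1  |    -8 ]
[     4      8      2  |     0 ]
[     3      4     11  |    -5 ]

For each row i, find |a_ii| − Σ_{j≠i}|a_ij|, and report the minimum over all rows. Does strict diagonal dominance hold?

row 1: |5| − (1+1) = 3
row 2: |8| − (4+2) = 2
row 3: |11| − (3+4) = 4
minimum over rows = 2 → strictly diagonally dominant (convergence guaranteed)

2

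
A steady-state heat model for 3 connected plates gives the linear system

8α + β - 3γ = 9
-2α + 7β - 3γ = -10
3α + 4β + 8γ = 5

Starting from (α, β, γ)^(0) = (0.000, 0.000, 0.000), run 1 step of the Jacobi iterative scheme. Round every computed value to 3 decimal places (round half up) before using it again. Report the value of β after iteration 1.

-1.429

Iteration 1:
  α = (9 - (1)·0.000 - (-3)·0.000) / (8) = 1.125
  β = (-10 - (-2)·0.000 - (-3)·0.000) / (7) = -1.429
  γ = (5 - (3)·0.000 - (4)·0.000) / (8) = 0.625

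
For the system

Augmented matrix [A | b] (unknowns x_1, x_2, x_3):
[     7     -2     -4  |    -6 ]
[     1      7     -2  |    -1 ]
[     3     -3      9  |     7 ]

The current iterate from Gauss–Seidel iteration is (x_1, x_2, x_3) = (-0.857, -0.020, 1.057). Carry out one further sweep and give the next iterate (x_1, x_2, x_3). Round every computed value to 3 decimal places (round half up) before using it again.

One sweep:
  x_1 = (-6 - (-2)·-0.020 - (-4)·1.057) / (7) = -0.259
  x_2 = (-1 - (1)·-0.259 - (-2)·1.057) / (7) = 0.196
  x_3 = (7 - (3)·-0.259 - (-3)·0.196) / (9) = 0.929

(-0.259, 0.196, 0.929)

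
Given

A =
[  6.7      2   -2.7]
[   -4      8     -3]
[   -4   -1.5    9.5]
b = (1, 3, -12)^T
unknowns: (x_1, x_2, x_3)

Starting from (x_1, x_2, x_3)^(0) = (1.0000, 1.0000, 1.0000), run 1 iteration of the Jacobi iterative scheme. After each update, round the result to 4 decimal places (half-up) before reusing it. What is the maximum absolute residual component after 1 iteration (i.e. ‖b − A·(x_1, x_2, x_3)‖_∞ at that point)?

8.0378

Iteration 1:
  x_1 = (1 - (2)·1.0000 - (-2.7)·1.0000) / (6.7) = 0.2537
  x_2 = (3 - (-4)·1.0000 - (-3)·1.0000) / (8) = 1.2500
  x_3 = (-12 - (-4)·1.0000 - (-1.5)·1.0000) / (9.5) = -0.6842
Residual b − A·x = (-5.0471, -8.0378, -2.6103); ∞-norm = 8.0378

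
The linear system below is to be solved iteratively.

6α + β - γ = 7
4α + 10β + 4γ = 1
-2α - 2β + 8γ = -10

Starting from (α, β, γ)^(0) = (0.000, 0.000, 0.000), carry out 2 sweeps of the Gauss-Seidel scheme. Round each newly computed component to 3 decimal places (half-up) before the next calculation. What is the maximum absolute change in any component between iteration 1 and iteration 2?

Iteration 1:
  α = (7 - (1)·0.000 - (-1)·0.000) / (6) = 1.167
  β = (1 - (4)·1.167 - (4)·0.000) / (10) = -0.367
  γ = (-10 - (-2)·1.167 - (-2)·-0.367) / (8) = -1.050
Iteration 2:
  α = (7 - (1)·-0.367 - (-1)·-1.050) / (6) = 1.053
  β = (1 - (4)·1.053 - (4)·-1.050) / (10) = 0.099
  γ = (-10 - (-2)·1.053 - (-2)·0.099) / (8) = -0.962
Change: (-0.114, 0.466, 0.088) → max |·| = 0.466

0.466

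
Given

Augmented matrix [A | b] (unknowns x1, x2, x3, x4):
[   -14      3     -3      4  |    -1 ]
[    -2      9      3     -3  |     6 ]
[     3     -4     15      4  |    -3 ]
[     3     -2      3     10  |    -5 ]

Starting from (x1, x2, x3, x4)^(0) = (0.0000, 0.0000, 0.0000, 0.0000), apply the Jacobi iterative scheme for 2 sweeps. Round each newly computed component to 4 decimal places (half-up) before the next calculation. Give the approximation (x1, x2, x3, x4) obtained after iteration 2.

Iteration 1:
  x1 = (-1 - (3)·0.0000 - (-3)·0.0000 - (4)·0.0000) / (-14) = 0.0714
  x2 = (6 - (-2)·0.0000 - (3)·0.0000 - (-3)·0.0000) / (9) = 0.6667
  x3 = (-3 - (3)·0.0000 - (-4)·0.0000 - (4)·0.0000) / (15) = -0.2000
  x4 = (-5 - (3)·0.0000 - (-2)·0.0000 - (3)·0.0000) / (10) = -0.5000
Iteration 2:
  x1 = (-1 - (3)·0.6667 - (-3)·-0.2000 - (4)·-0.5000) / (-14) = 0.1143
  x2 = (6 - (-2)·0.0714 - (3)·-0.2000 - (-3)·-0.5000) / (9) = 0.5825
  x3 = (-3 - (3)·0.0714 - (-4)·0.6667 - (4)·-0.5000) / (15) = 0.0968
  x4 = (-5 - (3)·0.0714 - (-2)·0.6667 - (3)·-0.2000) / (10) = -0.3281

(0.1143, 0.5825, 0.0968, -0.3281)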